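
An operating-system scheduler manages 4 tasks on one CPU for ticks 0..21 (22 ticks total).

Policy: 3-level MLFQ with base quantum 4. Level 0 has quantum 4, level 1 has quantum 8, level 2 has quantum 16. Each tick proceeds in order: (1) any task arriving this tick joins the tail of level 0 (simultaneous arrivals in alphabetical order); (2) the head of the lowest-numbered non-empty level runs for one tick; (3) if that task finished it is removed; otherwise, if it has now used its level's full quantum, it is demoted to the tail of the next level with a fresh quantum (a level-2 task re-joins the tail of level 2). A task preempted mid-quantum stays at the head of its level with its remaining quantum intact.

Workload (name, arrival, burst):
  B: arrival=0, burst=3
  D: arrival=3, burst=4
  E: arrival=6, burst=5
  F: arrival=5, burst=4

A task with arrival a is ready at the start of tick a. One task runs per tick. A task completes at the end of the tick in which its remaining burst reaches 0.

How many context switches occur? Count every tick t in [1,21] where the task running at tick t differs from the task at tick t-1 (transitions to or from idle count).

t=0: L0/L1/L2 = B/-/- → run B
t=1: L0/L1/L2 = B/-/- → run B
t=2: L0/L1/L2 = B/-/- → run B
t=3: L0/L1/L2 = D/-/- → run D
t=4: L0/L1/L2 = D/-/- → run D
t=5: L0/L1/L2 = DF/-/- → run D
t=6: L0/L1/L2 = DFE/-/- → run D
t=7: L0/L1/L2 = FE/-/- → run F
t=8: L0/L1/L2 = FE/-/- → run F
t=9: L0/L1/L2 = FE/-/- → run F
t=10: L0/L1/L2 = FE/-/- → run F
t=11: L0/L1/L2 = E/-/- → run E
t=12: L0/L1/L2 = E/-/- → run E
t=13: L0/L1/L2 = E/-/- → run E
t=14: L0/L1/L2 = E/-/- → run E
t=15: L0/L1/L2 = -/E/- → run E
t=16: (idle)
t=17: (idle)
t=18: (idle)
t=19: (idle)
t=20: (idle)
t=21: (idle)

context switches = 4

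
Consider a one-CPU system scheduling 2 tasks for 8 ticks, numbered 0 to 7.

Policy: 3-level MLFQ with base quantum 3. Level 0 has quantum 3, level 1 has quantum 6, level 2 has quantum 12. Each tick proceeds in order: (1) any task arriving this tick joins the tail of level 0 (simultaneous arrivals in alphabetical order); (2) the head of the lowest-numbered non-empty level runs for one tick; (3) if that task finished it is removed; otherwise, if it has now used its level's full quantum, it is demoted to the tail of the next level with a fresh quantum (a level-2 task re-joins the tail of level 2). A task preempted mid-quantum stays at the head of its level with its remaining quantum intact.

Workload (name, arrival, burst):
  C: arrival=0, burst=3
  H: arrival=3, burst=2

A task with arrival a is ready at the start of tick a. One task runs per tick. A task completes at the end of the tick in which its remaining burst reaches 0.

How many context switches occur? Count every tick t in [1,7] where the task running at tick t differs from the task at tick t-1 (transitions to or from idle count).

context switches = 2

t=0: L0/L1/L2 = C/-/- → run C
t=1: L0/L1/L2 = C/-/- → run C
t=2: L0/L1/L2 = C/-/- → run C
t=3: L0/L1/L2 = H/-/- → run H
t=4: L0/L1/L2 = H/-/- → run H
t=5: (idle)
t=6: (idle)
t=7: (idle)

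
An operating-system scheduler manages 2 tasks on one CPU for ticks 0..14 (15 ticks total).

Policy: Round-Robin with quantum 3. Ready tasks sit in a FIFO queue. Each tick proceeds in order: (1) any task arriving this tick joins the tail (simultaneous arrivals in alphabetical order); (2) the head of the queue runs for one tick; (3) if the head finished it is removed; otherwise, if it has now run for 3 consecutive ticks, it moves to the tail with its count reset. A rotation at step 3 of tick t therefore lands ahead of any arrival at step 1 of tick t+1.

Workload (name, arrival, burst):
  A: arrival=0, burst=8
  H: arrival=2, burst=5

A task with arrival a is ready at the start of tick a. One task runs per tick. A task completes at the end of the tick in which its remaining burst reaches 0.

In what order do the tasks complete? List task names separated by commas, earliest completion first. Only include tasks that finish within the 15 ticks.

t=0: queue=[A] q_used=0 → run A
t=1: queue=[A] q_used=1 → run A
t=2: queue=[A,H] q_used=2 → run A
t=3: queue=[H,A] q_used=0 → run H
t=4: queue=[H,A] q_used=1 → run H
t=5: queue=[H,A] q_used=2 → run H
t=6: queue=[A,H] q_used=0 → run A
t=7: queue=[A,H] q_used=1 → run A
t=8: queue=[A,H] q_used=2 → run A
t=9: queue=[H,A] q_used=0 → run H
t=10: queue=[H,A] q_used=1 → run H
t=11: queue=[A] q_used=0 → run A
t=12: queue=[A] q_used=1 → run A
t=13: (idle)
t=14: (idle)

completion order = H, A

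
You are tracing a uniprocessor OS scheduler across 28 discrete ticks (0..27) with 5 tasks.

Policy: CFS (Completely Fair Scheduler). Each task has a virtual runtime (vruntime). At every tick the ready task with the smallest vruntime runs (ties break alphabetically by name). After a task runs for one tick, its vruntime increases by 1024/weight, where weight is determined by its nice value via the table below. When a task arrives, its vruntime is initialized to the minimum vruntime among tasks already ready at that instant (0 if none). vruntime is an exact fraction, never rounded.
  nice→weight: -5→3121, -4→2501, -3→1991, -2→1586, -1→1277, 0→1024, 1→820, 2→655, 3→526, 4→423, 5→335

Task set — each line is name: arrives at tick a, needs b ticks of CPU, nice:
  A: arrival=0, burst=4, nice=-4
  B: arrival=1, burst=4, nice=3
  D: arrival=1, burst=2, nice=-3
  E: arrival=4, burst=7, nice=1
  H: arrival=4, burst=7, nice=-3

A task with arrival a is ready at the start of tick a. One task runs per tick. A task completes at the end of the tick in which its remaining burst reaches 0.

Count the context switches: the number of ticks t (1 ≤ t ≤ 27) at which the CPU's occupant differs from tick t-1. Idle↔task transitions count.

context switches = 18

t=0: vr[A=0] → run A
t=1: vr[A=1024/2501 B=1024/2501 D=1024/2501] → run A
t=2: vr[A=2048/2501 B=1024/2501 D=1024/2501] → run B
t=3: vr[A=2048/2501 B=1549824/657763 D=1024/2501] → run D
t=4: vr[A=2048/2501 B=1549824/657763 D=4599808/4979491 E=2048/2501 H=2048/2501] → run A
t=5: vr[A=3072/2501 B=1549824/657763 D=4599808/4979491 E=2048/2501 H=2048/2501] → run E
t=6: vr[A=3072/2501 B=1549824/657763 D=4599808/4979491 E=25856/12505 H=2048/2501] → run H
t=7: vr[A=3072/2501 B=1549824/657763 D=4599808/4979491 E=25856/12505 H=6638592/4979491] → run D
t=8: vr[A=3072/2501 B=1549824/657763 E=25856/12505 H=6638592/4979491] → run A
t=9: vr[B=1549824/657763 E=25856/12505 H=6638592/4979491] → run H
t=10: vr[B=1549824/657763 E=25856/12505 H=9199616/4979491] → run H
t=11: vr[B=1549824/657763 E=25856/12505 H=11760640/4979491] → run E
t=12: vr[B=1549824/657763 E=41472/12505 H=11760640/4979491] → run B
t=13: vr[B=2830336/657763 E=41472/12505 H=11760640/4979491] → run H
t=14: vr[B=2830336/657763 E=41472/12505 H=14321664/4979491] → run H
t=15: vr[B=2830336/657763 E=41472/12505 H=16882688/4979491] → run E
t=16: vr[B=2830336/657763 E=57088/12505 H=16882688/4979491] → run H
t=17: vr[B=2830336/657763 E=57088/12505 H=19443712/4979491] → run H
t=18: vr[B=2830336/657763 E=57088/12505] → run B
t=19: vr[B=4110848/657763 E=57088/12505] → run E
t=20: vr[B=4110848/657763 E=72704/12505] → run E
t=21: vr[B=4110848/657763 E=17664/2501] → run B
t=22: vr[E=17664/2501] → run E
t=23: vr[E=103936/12505] → run E
t=24: (idle)
t=25: (idle)
t=26: (idle)
t=27: (idle)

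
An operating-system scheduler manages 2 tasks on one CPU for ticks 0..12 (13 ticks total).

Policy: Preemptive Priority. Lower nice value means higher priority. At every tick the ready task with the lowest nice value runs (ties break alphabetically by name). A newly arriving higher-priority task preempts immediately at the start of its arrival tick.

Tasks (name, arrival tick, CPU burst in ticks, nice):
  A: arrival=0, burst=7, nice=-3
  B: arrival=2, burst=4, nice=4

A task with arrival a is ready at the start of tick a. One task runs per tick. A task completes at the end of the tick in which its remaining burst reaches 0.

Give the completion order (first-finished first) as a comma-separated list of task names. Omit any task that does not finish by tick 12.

t=0: ready={A} → run A
t=1: ready={A} → run A
t=2: ready={A,B} → run A
t=3: ready={A,B} → run A
t=4: ready={A,B} → run A
t=5: ready={A,B} → run A
t=6: ready={A,B} → run A
t=7: ready={B} → run B
t=8: ready={B} → run B
t=9: ready={B} → run B
t=10: ready={B} → run B
t=11: (idle)
t=12: (idle)

completion order = A, B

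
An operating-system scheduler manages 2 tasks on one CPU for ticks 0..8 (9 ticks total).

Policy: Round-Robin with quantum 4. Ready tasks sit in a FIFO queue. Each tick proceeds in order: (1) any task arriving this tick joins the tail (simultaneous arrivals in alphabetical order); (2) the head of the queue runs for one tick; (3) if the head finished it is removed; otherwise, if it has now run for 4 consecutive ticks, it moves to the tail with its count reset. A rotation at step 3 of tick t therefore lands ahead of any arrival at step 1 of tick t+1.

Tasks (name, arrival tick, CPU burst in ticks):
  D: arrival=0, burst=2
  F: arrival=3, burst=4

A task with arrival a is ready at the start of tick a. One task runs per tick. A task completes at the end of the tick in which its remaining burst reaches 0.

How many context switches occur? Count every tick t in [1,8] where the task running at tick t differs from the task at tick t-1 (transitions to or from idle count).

context switches = 3

t=0: queue=[D] q_used=0 → run D
t=1: queue=[D] q_used=1 → run D
t=2: (idle)
t=3: queue=[F] q_used=0 → run F
t=4: queue=[F] q_used=1 → run F
t=5: queue=[F] q_used=2 → run F
t=6: queue=[F] q_used=3 → run F
t=7: (idle)
t=8: (idle)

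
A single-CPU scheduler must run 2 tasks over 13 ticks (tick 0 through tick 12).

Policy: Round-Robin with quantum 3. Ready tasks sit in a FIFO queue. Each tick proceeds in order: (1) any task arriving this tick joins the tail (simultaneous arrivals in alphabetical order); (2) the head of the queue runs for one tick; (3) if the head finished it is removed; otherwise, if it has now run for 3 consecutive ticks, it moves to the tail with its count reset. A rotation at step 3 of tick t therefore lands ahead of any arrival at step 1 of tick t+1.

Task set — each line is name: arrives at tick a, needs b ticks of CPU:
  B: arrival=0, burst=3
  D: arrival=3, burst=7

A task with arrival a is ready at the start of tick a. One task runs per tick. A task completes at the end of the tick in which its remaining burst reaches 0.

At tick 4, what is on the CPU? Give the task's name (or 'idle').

t=0: queue=[B] q_used=0 → run B
t=1: queue=[B] q_used=1 → run B
t=2: queue=[B] q_used=2 → run B
t=3: queue=[D] q_used=0 → run D
t=4: queue=[D] q_used=1 → run D
t=5: queue=[D] q_used=2 → run D
t=6: queue=[D] q_used=0 → run D
t=7: queue=[D] q_used=1 → run D
t=8: queue=[D] q_used=2 → run D
t=9: queue=[D] q_used=0 → run D
t=10: (idle)
t=11: (idle)
t=12: (idle)

running at tick 4 = D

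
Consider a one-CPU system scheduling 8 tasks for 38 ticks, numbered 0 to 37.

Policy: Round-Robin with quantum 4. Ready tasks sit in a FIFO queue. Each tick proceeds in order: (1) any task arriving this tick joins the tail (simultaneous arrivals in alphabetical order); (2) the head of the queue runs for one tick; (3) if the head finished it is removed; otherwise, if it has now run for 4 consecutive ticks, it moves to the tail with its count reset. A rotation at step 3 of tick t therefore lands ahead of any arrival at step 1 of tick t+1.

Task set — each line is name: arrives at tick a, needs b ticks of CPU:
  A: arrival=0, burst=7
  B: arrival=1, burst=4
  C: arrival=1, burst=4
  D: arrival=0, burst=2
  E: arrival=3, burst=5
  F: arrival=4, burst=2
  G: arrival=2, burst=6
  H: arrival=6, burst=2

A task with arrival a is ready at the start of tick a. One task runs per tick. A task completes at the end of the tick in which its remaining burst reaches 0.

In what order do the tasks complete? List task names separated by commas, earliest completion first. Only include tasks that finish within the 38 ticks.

t=0: queue=[A,D] q_used=0 → run A
t=1: queue=[A,D,B,C] q_used=1 → run A
t=2: queue=[A,D,B,C,G] q_used=2 → run A
t=3: queue=[A,D,B,C,G,E] q_used=3 → run A
t=4: queue=[D,B,C,G,E,A,F] q_used=0 → run D
t=5: queue=[D,B,C,G,E,A,F] q_used=1 → run D
t=6: queue=[B,C,G,E,A,F,H] q_used=0 → run B
t=7: queue=[B,C,G,E,A,F,H] q_used=1 → run B
t=8: queue=[B,C,G,E,A,F,H] q_used=2 → run B
t=9: queue=[B,C,G,E,A,F,H] q_used=3 → run B
t=10: queue=[C,G,E,A,F,H] q_used=0 → run C
t=11: queue=[C,G,E,A,F,H] q_used=1 → run C
t=12: queue=[C,G,E,A,F,H] q_used=2 → run C
t=13: queue=[C,G,E,A,F,H] q_used=3 → run C
t=14: queue=[G,E,A,F,H] q_used=0 → run G
t=15: queue=[G,E,A,F,H] q_used=1 → run G
t=16: queue=[G,E,A,F,H] q_used=2 → run G
t=17: queue=[G,E,A,F,H] q_used=3 → run G
t=18: queue=[E,A,F,H,G] q_used=0 → run E
t=19: queue=[E,A,F,H,G] q_used=1 → run E
t=20: queue=[E,A,F,H,G] q_used=2 → run E
t=21: queue=[E,A,F,H,G] q_used=3 → run E
t=22: queue=[A,F,H,G,E] q_used=0 → run A
t=23: queue=[A,F,H,G,E] q_used=1 → run A
t=24: queue=[A,F,H,G,E] q_used=2 → run A
t=25: queue=[F,H,G,E] q_used=0 → run F
t=26: queue=[F,H,G,E] q_used=1 → run F
t=27: queue=[H,G,E] q_used=0 → run H
t=28: queue=[H,G,E] q_used=1 → run H
t=29: queue=[G,E] q_used=0 → run G
t=30: queue=[G,E] q_used=1 → run G
t=31: queue=[E] q_used=0 → run E
t=32: (idle)
t=33: (idle)
t=34: (idle)
t=35: (idle)
t=36: (idle)
t=37: (idle)

completion order = D, B, C, A, F, H, G, E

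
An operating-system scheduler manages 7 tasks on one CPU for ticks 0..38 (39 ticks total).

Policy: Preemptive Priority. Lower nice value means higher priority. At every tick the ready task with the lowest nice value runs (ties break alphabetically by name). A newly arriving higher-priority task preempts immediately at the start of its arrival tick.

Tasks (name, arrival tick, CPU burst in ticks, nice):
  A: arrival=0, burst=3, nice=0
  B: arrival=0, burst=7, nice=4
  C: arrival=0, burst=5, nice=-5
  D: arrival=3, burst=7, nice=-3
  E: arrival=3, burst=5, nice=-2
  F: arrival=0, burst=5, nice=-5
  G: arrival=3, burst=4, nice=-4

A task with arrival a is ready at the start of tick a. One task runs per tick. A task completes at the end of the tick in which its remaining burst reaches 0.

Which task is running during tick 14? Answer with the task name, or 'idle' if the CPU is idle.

t=0: ready={A,B,C,F} → run C
t=1: ready={A,B,C,F} → run C
t=2: ready={A,B,C,F} → run C
t=3: ready={A,B,C,D,E,F,G} → run C
t=4: ready={A,B,C,D,E,F,G} → run C
t=5: ready={A,B,D,E,F,G} → run F
t=6: ready={A,B,D,E,F,G} → run F
t=7: ready={A,B,D,E,F,G} → run F
t=8: ready={A,B,D,E,F,G} → run F
t=9: ready={A,B,D,E,F,G} → run F
t=10: ready={A,B,D,E,G} → run G
t=11: ready={A,B,D,E,G} → run G
t=12: ready={A,B,D,E,G} → run G
t=13: ready={A,B,D,E,G} → run G
t=14: ready={A,B,D,E} → run D
t=15: ready={A,B,D,E} → run D
t=16: ready={A,B,D,E} → run D
t=17: ready={A,B,D,E} → run D
t=18: ready={A,B,D,E} → run D
t=19: ready={A,B,D,E} → run D
t=20: ready={A,B,D,E} → run D
t=21: ready={A,B,E} → run E
t=22: ready={A,B,E} → run E
t=23: ready={A,B,E} → run E
t=24: ready={A,B,E} → run E
t=25: ready={A,B,E} → run E
t=26: ready={A,B} → run A
t=27: ready={A,B} → run A
t=28: ready={A,B} → run A
t=29: ready={B} → run B
t=30: ready={B} → run B
t=31: ready={B} → run B
t=32: ready={B} → run B
t=33: ready={B} → run B
t=34: ready={B} → run B
t=35: ready={B} → run B
t=36: (idle)
t=37: (idle)
t=38: (idle)

running at tick 14 = D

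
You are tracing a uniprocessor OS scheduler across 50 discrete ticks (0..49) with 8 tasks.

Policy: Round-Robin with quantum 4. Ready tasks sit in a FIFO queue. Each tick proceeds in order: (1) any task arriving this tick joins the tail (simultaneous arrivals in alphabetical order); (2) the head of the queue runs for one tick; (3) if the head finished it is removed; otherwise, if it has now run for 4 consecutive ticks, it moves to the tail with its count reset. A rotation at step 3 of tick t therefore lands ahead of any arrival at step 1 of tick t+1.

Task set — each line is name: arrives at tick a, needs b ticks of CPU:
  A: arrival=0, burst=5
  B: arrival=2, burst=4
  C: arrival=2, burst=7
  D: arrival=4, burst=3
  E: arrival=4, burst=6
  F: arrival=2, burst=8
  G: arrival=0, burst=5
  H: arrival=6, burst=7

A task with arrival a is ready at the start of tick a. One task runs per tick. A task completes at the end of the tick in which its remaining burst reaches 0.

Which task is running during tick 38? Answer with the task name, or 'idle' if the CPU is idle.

running at tick 38 = F

t=0: queue=[A,G] q_used=0 → run A
t=1: queue=[A,G] q_used=1 → run A
t=2: queue=[A,G,B,C,F] q_used=2 → run A
t=3: queue=[A,G,B,C,F] q_used=3 → run A
t=4: queue=[G,B,C,F,A,D,E] q_used=0 → run G
t=5: queue=[G,B,C,F,A,D,E] q_used=1 → run G
t=6: queue=[G,B,C,F,A,D,E,H] q_used=2 → run G
t=7: queue=[G,B,C,F,A,D,E,H] q_used=3 → run G
t=8: queue=[B,C,F,A,D,E,H,G] q_used=0 → run B
t=9: queue=[B,C,F,A,D,E,H,G] q_used=1 → run B
t=10: queue=[B,C,F,A,D,E,H,G] q_used=2 → run B
t=11: queue=[B,C,F,A,D,E,H,G] q_used=3 → run B
t=12: queue=[C,F,A,D,E,H,G] q_used=0 → run C
t=13: queue=[C,F,A,D,E,H,G] q_used=1 → run C
t=14: queue=[C,F,A,D,E,H,G] q_used=2 → run C
t=15: queue=[C,F,A,D,E,H,G] q_used=3 → run C
t=16: queue=[F,A,D,E,H,G,C] q_used=0 → run F
t=17: queue=[F,A,D,E,H,G,C] q_used=1 → run F
t=18: queue=[F,A,D,E,H,G,C] q_used=2 → run F
t=19: queue=[F,A,D,E,H,G,C] q_used=3 → run F
t=20: queue=[A,D,E,H,G,C,F] q_used=0 → run A
t=21: queue=[D,E,H,G,C,F] q_used=0 → run D
t=22: queue=[D,E,H,G,C,F] q_used=1 → run D
t=23: queue=[D,E,H,G,C,F] q_used=2 → run D
t=24: queue=[E,H,G,C,F] q_used=0 → run E
t=25: queue=[E,H,G,C,F] q_used=1 → run E
t=26: queue=[E,H,G,C,F] q_used=2 → run E
t=27: queue=[E,H,G,C,F] q_used=3 → run E
t=28: queue=[H,G,C,F,E] q_used=0 → run H
t=29: queue=[H,G,C,F,E] q_used=1 → run H
t=30: queue=[H,G,C,F,E] q_used=2 → run H
t=31: queue=[H,G,C,F,E] q_used=3 → run H
t=32: queue=[G,C,F,E,H] q_used=0 → run G
t=33: queue=[C,F,E,H] q_used=0 → run C
t=34: queue=[C,F,E,H] q_used=1 → run C
t=35: queue=[C,F,E,H] q_used=2 → run C
t=36: queue=[F,E,H] q_used=0 → run F
t=37: queue=[F,E,H] q_used=1 → run F
t=38: queue=[F,E,H] q_used=2 → run F
t=39: queue=[F,E,H] q_used=3 → run F
t=40: queue=[E,H] q_used=0 → run E
t=41: queue=[E,H] q_used=1 → run E
t=42: queue=[H] q_used=0 → run H
t=43: queue=[H] q_used=1 → run H
t=44: queue=[H] q_used=2 → run H
t=45: (idle)
t=46: (idle)
t=47: (idle)
t=48: (idle)
t=49: (idle)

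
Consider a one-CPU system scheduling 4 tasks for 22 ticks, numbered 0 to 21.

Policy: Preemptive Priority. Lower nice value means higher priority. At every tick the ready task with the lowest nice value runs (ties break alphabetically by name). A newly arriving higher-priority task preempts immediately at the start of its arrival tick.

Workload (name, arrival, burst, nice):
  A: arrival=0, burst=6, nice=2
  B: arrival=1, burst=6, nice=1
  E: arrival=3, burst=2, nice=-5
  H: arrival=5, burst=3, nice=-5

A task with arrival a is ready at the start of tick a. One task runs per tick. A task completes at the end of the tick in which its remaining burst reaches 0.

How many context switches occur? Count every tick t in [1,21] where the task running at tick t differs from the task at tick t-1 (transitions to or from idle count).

context switches = 6

t=0: ready={A} → run A
t=1: ready={A,B} → run B
t=2: ready={A,B} → run B
t=3: ready={A,B,E} → run E
t=4: ready={A,B,E} → run E
t=5: ready={A,B,H} → run H
t=6: ready={A,B,H} → run H
t=7: ready={A,B,H} → run H
t=8: ready={A,B} → run B
t=9: ready={A,B} → run B
t=10: ready={A,B} → run B
t=11: ready={A,B} → run B
t=12: ready={A} → run A
t=13: ready={A} → run A
t=14: ready={A} → run A
t=15: ready={A} → run A
t=16: ready={A} → run A
t=17: (idle)
t=18: (idle)
t=19: (idle)
t=20: (idle)
t=21: (idle)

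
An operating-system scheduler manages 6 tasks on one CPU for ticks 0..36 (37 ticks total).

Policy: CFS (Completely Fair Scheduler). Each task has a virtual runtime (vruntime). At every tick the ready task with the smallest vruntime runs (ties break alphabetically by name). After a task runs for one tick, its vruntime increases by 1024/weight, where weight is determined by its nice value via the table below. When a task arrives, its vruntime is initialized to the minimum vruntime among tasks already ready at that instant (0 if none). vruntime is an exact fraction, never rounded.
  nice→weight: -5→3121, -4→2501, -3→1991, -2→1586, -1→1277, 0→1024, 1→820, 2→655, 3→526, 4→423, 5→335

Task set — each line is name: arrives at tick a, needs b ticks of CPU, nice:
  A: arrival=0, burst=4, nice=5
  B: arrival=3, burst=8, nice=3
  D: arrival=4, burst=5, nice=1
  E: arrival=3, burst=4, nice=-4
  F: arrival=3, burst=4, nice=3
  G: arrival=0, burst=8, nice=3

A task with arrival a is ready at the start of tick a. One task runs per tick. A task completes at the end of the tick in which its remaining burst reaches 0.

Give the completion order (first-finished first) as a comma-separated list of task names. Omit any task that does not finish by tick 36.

t=0: vr[A=0 G=0] → run A
t=1: vr[A=1024/335 G=0] → run G
t=2: vr[A=1024/335 G=512/263] → run G
t=3: vr[A=1024/335 B=1024/335 E=1024/335 F=1024/335 G=1024/263] → run A
t=4: vr[A=2048/335 B=1024/335 D=1024/335 E=1024/335 F=1024/335 G=1024/263] → run B
t=5: vr[A=2048/335 B=440832/88105 D=1024/335 E=1024/335 F=1024/335 G=1024/263] → run D
t=6: vr[A=2048/335 B=440832/88105 D=59136/13735 E=1024/335 F=1024/335 G=1024/263] → run E
t=7: vr[A=2048/335 B=440832/88105 D=59136/13735 E=2904064/837835 F=1024/335 G=1024/263] → run F
t=8: vr[A=2048/335 B=440832/88105 D=59136/13735 E=2904064/837835 F=440832/88105 G=1024/263] → run E
t=9: vr[A=2048/335 B=440832/88105 D=59136/13735 E=3247104/837835 F=440832/88105 G=1024/263] → run E
t=10: vr[A=2048/335 B=440832/88105 D=59136/13735 E=3590144/837835 F=440832/88105 G=1024/263] → run G
t=11: vr[A=2048/335 B=440832/88105 D=59136/13735 E=3590144/837835 F=440832/88105 G=1536/263] → run E
t=12: vr[A=2048/335 B=440832/88105 D=59136/13735 F=440832/88105 G=1536/263] → run D
t=13: vr[A=2048/335 B=440832/88105 D=76288/13735 F=440832/88105 G=1536/263] → run B
t=14: vr[A=2048/335 B=612352/88105 D=76288/13735 F=440832/88105 G=1536/263] → run F
t=15: vr[A=2048/335 B=612352/88105 D=76288/13735 F=612352/88105 G=1536/263] → run D
t=16: vr[A=2048/335 B=612352/88105 D=18688/2747 F=612352/88105 G=1536/263] → run G
t=17: vr[A=2048/335 B=612352/88105 D=18688/2747 F=612352/88105 G=2048/263] → run A
t=18: vr[A=3072/335 B=612352/88105 D=18688/2747 F=612352/88105 G=2048/263] → run D
t=19: vr[A=3072/335 B=612352/88105 D=110592/13735 F=612352/88105 G=2048/263] → run B
t=20: vr[A=3072/335 B=783872/88105 D=110592/13735 F=612352/88105 G=2048/263] → run F
t=21: vr[A=3072/335 B=783872/88105 D=110592/13735 F=783872/88105 G=2048/263] → run G
t=22: vr[A=3072/335 B=783872/88105 D=110592/13735 F=783872/88105 G=2560/263] → run D
t=23: vr[A=3072/335 B=783872/88105 F=783872/88105 G=2560/263] → run B
t=24: vr[A=3072/335 B=955392/88105 F=783872/88105 G=2560/263] → run F
t=25: vr[A=3072/335 B=955392/88105 G=2560/263] → run A
t=26: vr[B=955392/88105 G=2560/263] → run G
t=27: vr[B=955392/88105 G=3072/263] → run B
t=28: vr[B=1126912/88105 G=3072/263] → run G
t=29: vr[B=1126912/88105 G=3584/263] → run B
t=30: vr[B=1298432/88105 G=3584/263] → run G
t=31: vr[B=1298432/88105] → run B
t=32: vr[B=1469952/88105] → run B
t=33: (idle)
t=34: (idle)
t=35: (idle)
t=36: (idle)

completion order = E, D, F, A, G, B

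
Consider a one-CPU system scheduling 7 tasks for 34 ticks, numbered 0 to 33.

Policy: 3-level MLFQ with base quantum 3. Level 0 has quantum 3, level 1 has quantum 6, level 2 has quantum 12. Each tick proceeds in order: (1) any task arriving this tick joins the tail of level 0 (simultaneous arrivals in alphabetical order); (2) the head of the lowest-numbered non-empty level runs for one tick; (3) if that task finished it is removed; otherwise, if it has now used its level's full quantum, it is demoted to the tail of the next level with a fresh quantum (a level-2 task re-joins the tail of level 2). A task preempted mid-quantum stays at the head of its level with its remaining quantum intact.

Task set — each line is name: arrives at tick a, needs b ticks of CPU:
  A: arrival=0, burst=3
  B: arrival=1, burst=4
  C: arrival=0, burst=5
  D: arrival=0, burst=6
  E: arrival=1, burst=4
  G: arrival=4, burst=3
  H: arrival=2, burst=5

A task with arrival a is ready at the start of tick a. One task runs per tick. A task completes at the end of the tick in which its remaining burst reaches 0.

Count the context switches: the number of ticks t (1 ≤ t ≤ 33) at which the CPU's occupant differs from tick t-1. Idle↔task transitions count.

context switches = 12

t=0: L0/L1/L2 = ACD/-/- → run A
t=1: L0/L1/L2 = ACDBE/-/- → run A
t=2: L0/L1/L2 = ACDBEH/-/- → run A
t=3: L0/L1/L2 = CDBEH/-/- → run C
t=4: L0/L1/L2 = CDBEHG/-/- → run C
t=5: L0/L1/L2 = CDBEHG/-/- → run C
t=6: L0/L1/L2 = DBEHG/C/- → run D
t=7: L0/L1/L2 = DBEHG/C/- → run D
t=8: L0/L1/L2 = DBEHG/C/- → run D
t=9: L0/L1/L2 = BEHG/CD/- → run B
t=10: L0/L1/L2 = BEHG/CD/- → run B
t=11: L0/L1/L2 = BEHG/CD/- → run B
t=12: L0/L1/L2 = EHG/CDB/- → run E
t=13: L0/L1/L2 = EHG/CDB/- → run E
t=14: L0/L1/L2 = EHG/CDB/- → run E
t=15: L0/L1/L2 = HG/CDBE/- → run H
t=16: L0/L1/L2 = HG/CDBE/- → run H
t=17: L0/L1/L2 = HG/CDBE/- → run H
t=18: L0/L1/L2 = G/CDBEH/- → run G
t=19: L0/L1/L2 = G/CDBEH/- → run G
t=20: L0/L1/L2 = G/CDBEH/- → run G
t=21: L0/L1/L2 = -/CDBEH/- → run C
t=22: L0/L1/L2 = -/CDBEH/- → run C
t=23: L0/L1/L2 = -/DBEH/- → run D
t=24: L0/L1/L2 = -/DBEH/- → run D
t=25: L0/L1/L2 = -/DBEH/- → run D
t=26: L0/L1/L2 = -/BEH/- → run B
t=27: L0/L1/L2 = -/EH/- → run E
t=28: L0/L1/L2 = -/H/- → run H
t=29: L0/L1/L2 = -/H/- → run H
t=30: (idle)
t=31: (idle)
t=32: (idle)
t=33: (idle)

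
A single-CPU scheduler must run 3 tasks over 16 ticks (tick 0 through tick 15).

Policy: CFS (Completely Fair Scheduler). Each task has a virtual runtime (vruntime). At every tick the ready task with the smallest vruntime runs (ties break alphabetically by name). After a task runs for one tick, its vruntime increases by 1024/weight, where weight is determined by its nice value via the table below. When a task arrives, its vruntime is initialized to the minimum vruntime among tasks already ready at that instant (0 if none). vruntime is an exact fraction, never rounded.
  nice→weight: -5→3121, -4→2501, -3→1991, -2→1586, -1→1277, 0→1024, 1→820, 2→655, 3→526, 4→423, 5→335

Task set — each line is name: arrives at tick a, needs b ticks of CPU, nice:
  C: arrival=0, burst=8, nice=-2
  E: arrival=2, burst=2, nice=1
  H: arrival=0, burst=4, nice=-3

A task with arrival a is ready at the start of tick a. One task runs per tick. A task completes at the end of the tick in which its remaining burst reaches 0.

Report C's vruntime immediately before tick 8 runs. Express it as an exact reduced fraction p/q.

t=0: vr[C=0 H=0] → run C
t=1: vr[C=512/793 H=0] → run H
t=2: vr[C=512/793 E=1024/1991 H=1024/1991] → run E
t=3: vr[C=512/793 E=719616/408155 H=1024/1991] → run H
t=4: vr[C=512/793 E=719616/408155 H=2048/1991] → run C
t=5: vr[C=1024/793 E=719616/408155 H=2048/1991] → run H
t=6: vr[C=1024/793 E=719616/408155 H=3072/1991] → run C
t=7: vr[C=1536/793 E=719616/408155 H=3072/1991] → run H
t=8: vr[C=1536/793 E=719616/408155] → run E
t=9: vr[C=1536/793] → run C
t=10: vr[C=2048/793] → run C
t=11: vr[C=2560/793] → run C
t=12: vr[C=3072/793] → run C
t=13: vr[C=3584/793] → run C
t=14: (idle)
t=15: (idle)

vruntime(C, start of tick 8) = 1536/793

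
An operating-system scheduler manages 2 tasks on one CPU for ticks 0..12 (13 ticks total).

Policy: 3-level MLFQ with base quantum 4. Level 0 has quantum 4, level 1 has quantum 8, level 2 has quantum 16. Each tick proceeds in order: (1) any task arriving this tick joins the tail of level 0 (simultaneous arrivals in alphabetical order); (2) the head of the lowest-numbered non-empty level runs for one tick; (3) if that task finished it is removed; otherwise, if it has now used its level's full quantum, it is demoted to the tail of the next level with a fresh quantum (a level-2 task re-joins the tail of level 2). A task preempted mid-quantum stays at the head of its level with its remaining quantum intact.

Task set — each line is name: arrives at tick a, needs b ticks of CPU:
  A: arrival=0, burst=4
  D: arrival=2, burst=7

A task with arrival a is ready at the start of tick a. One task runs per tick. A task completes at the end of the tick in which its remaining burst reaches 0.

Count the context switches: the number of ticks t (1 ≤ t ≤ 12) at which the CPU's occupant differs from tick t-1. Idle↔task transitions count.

context switches = 2

t=0: L0/L1/L2 = A/-/- → run A
t=1: L0/L1/L2 = A/-/- → run A
t=2: L0/L1/L2 = AD/-/- → run A
t=3: L0/L1/L2 = AD/-/- → run A
t=4: L0/L1/L2 = D/-/- → run D
t=5: L0/L1/L2 = D/-/- → run D
t=6: L0/L1/L2 = D/-/- → run D
t=7: L0/L1/L2 = D/-/- → run D
t=8: L0/L1/L2 = -/D/- → run D
t=9: L0/L1/L2 = -/D/- → run D
t=10: L0/L1/L2 = -/D/- → run D
t=11: (idle)
t=12: (idle)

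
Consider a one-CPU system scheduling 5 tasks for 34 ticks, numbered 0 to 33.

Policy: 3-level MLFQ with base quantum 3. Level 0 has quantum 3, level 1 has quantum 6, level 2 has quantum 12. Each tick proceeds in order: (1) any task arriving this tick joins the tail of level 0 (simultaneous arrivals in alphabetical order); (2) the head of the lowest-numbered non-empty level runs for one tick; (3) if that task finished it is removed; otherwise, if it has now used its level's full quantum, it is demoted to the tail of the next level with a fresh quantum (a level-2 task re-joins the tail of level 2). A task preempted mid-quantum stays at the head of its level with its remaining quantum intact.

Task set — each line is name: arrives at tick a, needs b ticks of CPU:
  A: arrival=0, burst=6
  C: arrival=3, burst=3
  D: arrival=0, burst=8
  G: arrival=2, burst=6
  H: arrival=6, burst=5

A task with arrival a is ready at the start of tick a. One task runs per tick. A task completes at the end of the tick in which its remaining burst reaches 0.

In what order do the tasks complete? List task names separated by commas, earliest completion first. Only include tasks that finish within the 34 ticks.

t=0: L0/L1/L2 = AD/-/- → run A
t=1: L0/L1/L2 = AD/-/- → run A
t=2: L0/L1/L2 = ADG/-/- → run A
t=3: L0/L1/L2 = DGC/A/- → run D
t=4: L0/L1/L2 = DGC/A/- → run D
t=5: L0/L1/L2 = DGC/A/- → run D
t=6: L0/L1/L2 = GCH/AD/- → run G
t=7: L0/L1/L2 = GCH/AD/- → run G
t=8: L0/L1/L2 = GCH/AD/- → run G
t=9: L0/L1/L2 = CH/ADG/- → run C
t=10: L0/L1/L2 = CH/ADG/- → run C
t=11: L0/L1/L2 = CH/ADG/- → run C
t=12: L0/L1/L2 = H/ADG/- → run H
t=13: L0/L1/L2 = H/ADG/- → run H
t=14: L0/L1/L2 = H/ADG/- → run H
t=15: L0/L1/L2 = -/ADGH/- → run A
t=16: L0/L1/L2 = -/ADGH/- → run A
t=17: L0/L1/L2 = -/ADGH/- → run A
t=18: L0/L1/L2 = -/DGH/- → run D
t=19: L0/L1/L2 = -/DGH/- → run D
t=20: L0/L1/L2 = -/DGH/- → run D
t=21: L0/L1/L2 = -/DGH/- → run D
t=22: L0/L1/L2 = -/DGH/- → run D
t=23: L0/L1/L2 = -/GH/- → run G
t=24: L0/L1/L2 = -/GH/- → run G
t=25: L0/L1/L2 = -/GH/- → run G
t=26: L0/L1/L2 = -/H/- → run H
t=27: L0/L1/L2 = -/H/- → run H
t=28: (idle)
t=29: (idle)
t=30: (idle)
t=31: (idle)
t=32: (idle)
t=33: (idle)

completion order = C, A, D, G, H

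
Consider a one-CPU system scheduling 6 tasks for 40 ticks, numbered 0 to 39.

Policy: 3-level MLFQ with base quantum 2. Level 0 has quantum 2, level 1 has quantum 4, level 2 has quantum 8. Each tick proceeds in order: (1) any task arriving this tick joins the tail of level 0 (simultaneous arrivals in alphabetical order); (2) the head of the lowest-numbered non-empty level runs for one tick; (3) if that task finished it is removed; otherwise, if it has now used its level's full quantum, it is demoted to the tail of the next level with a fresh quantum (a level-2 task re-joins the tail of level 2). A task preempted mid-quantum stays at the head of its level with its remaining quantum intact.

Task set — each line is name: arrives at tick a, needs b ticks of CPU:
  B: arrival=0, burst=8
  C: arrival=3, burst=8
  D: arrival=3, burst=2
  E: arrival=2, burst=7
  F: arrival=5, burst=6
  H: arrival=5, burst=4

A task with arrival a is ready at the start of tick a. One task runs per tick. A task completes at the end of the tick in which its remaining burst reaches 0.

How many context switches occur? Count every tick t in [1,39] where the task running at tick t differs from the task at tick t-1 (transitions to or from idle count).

context switches = 14

t=0: L0/L1/L2 = B/-/- → run B
t=1: L0/L1/L2 = B/-/- → run B
t=2: L0/L1/L2 = E/B/- → run E
t=3: L0/L1/L2 = ECD/B/- → run E
t=4: L0/L1/L2 = CD/BE/- → run C
t=5: L0/L1/L2 = CDFH/BE/- → run C
t=6: L0/L1/L2 = DFH/BEC/- → run D
t=7: L0/L1/L2 = DFH/BEC/- → run D
t=8: L0/L1/L2 = FH/BEC/- → run F
t=9: L0/L1/L2 = FH/BEC/- → run F
t=10: L0/L1/L2 = H/BECF/- → run H
t=11: L0/L1/L2 = H/BECF/- → run H
t=12: L0/L1/L2 = -/BECFH/- → run B
t=13: L0/L1/L2 = -/BECFH/- → run B
t=14: L0/L1/L2 = -/BECFH/- → run B
t=15: L0/L1/L2 = -/BECFH/- → run B
t=16: L0/L1/L2 = -/ECFH/B → run E
t=17: L0/L1/L2 = -/ECFH/B → run E
t=18: L0/L1/L2 = -/ECFH/B → run E
t=19: L0/L1/L2 = -/ECFH/B → run E
t=20: L0/L1/L2 = -/CFH/BE → run C
t=21: L0/L1/L2 = -/CFH/BE → run C
t=22: L0/L1/L2 = -/CFH/BE → run C
t=23: L0/L1/L2 = -/CFH/BE → run C
t=24: L0/L1/L2 = -/FH/BEC → run F
t=25: L0/L1/L2 = -/FH/BEC → run F
t=26: L0/L1/L2 = -/FH/BEC → run F
t=27: L0/L1/L2 = -/FH/BEC → run F
t=28: L0/L1/L2 = -/H/BEC → run H
t=29: L0/L1/L2 = -/H/BEC → run H
t=30: L0/L1/L2 = -/-/BEC → run B
t=31: L0/L1/L2 = -/-/BEC → run B
t=32: L0/L1/L2 = -/-/EC → run E
t=33: L0/L1/L2 = -/-/C → run C
t=34: L0/L1/L2 = -/-/C → run C
t=35: (idle)
t=36: (idle)
t=37: (idle)
t=38: (idle)
t=39: (idle)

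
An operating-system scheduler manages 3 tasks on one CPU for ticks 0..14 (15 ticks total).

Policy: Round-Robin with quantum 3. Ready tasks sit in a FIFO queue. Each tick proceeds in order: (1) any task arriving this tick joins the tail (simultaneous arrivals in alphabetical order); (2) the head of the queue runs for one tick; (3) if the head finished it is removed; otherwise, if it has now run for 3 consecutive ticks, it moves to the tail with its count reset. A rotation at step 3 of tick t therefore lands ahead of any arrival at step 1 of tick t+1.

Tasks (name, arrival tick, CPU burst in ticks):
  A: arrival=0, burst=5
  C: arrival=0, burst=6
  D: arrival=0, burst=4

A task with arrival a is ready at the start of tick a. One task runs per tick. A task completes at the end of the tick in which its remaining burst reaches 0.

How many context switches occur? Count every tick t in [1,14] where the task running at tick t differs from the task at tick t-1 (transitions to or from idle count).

t=0: queue=[A,C,D] q_used=0 → run A
t=1: queue=[A,C,D] q_used=1 → run A
t=2: queue=[A,C,D] q_used=2 → run A
t=3: queue=[C,D,A] q_used=0 → run C
t=4: queue=[C,D,A] q_used=1 → run C
t=5: queue=[C,D,A] q_used=2 → run C
t=6: queue=[D,A,C] q_used=0 → run D
t=7: queue=[D,A,C] q_used=1 → run D
t=8: queue=[D,A,C] q_used=2 → run D
t=9: queue=[A,C,D] q_used=0 → run A
t=10: queue=[A,C,D] q_used=1 → run A
t=11: queue=[C,D] q_used=0 → run C
t=12: queue=[C,D] q_used=1 → run C
t=13: queue=[C,D] q_used=2 → run C
t=14: queue=[D] q_used=0 → run D

context switches = 5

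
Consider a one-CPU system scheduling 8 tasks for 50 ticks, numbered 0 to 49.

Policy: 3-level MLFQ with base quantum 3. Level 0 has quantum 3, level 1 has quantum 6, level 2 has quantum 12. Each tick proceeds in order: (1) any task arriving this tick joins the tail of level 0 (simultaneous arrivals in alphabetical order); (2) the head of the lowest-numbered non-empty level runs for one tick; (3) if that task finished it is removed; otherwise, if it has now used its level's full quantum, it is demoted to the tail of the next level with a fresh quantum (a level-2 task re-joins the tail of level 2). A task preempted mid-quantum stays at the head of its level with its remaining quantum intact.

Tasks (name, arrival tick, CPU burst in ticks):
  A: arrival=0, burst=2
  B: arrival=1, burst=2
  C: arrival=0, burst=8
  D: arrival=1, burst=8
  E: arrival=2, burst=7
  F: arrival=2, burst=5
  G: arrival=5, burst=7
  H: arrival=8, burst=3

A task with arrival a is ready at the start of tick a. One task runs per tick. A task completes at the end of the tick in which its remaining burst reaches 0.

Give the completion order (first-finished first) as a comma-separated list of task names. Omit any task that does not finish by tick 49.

t=0: L0/L1/L2 = AC/-/- → run A
t=1: L0/L1/L2 = ACBD/-/- → run A
t=2: L0/L1/L2 = CBDEF/-/- → run C
t=3: L0/L1/L2 = CBDEF/-/- → run C
t=4: L0/L1/L2 = CBDEF/-/- → run C
t=5: L0/L1/L2 = BDEFG/C/- → run B
t=6: L0/L1/L2 = BDEFG/C/- → run B
t=7: L0/L1/L2 = DEFG/C/- → run D
t=8: L0/L1/L2 = DEFGH/C/- → run D
t=9: L0/L1/L2 = DEFGH/C/- → run D
t=10: L0/L1/L2 = EFGH/CD/- → run E
t=11: L0/L1/L2 = EFGH/CD/- → run E
t=12: L0/L1/L2 = EFGH/CD/- → run E
t=13: L0/L1/L2 = FGH/CDE/- → run F
t=14: L0/L1/L2 = FGH/CDE/- → run F
t=15: L0/L1/L2 = FGH/CDE/- → run F
t=16: L0/L1/L2 = GH/CDEF/- → run G
t=17: L0/L1/L2 = GH/CDEF/- → run G
t=18: L0/L1/L2 = GH/CDEF/- → run G
t=19: L0/L1/L2 = H/CDEFG/- → run H
t=20: L0/L1/L2 = H/CDEFG/- → run H
t=21: L0/L1/L2 = H/CDEFG/- → run H
t=22: L0/L1/L2 = -/CDEFG/- → run C
t=23: L0/L1/L2 = -/CDEFG/- → run C
t=24: L0/L1/L2 = -/CDEFG/- → run C
t=25: L0/L1/L2 = -/CDEFG/- → run C
t=26: L0/L1/L2 = -/CDEFG/- → run C
t=27: L0/L1/L2 = -/DEFG/- → run D
t=28: L0/L1/L2 = -/DEFG/- → run D
t=29: L0/L1/L2 = -/DEFG/- → run D
t=30: L0/L1/L2 = -/DEFG/- → run D
t=31: L0/L1/L2 = -/DEFG/- → run D
t=32: L0/L1/L2 = -/EFG/- → run E
t=33: L0/L1/L2 = -/EFG/- → run E
t=34: L0/L1/L2 = -/EFG/- → run E
t=35: L0/L1/L2 = -/EFG/- → run E
t=36: L0/L1/L2 = -/FG/- → run F
t=37: L0/L1/L2 = -/FG/- → run F
t=38: L0/L1/L2 = -/G/- → run G
t=39: L0/L1/L2 = -/G/- → run G
t=40: L0/L1/L2 = -/G/- → run G
t=41: L0/L1/L2 = -/G/- → run G
t=42: (idle)
t=43: (idle)
t=44: (idle)
t=45: (idle)
t=46: (idle)
t=47: (idle)
t=48: (idle)
t=49: (idle)

completion order = A, B, H, C, D, E, F, G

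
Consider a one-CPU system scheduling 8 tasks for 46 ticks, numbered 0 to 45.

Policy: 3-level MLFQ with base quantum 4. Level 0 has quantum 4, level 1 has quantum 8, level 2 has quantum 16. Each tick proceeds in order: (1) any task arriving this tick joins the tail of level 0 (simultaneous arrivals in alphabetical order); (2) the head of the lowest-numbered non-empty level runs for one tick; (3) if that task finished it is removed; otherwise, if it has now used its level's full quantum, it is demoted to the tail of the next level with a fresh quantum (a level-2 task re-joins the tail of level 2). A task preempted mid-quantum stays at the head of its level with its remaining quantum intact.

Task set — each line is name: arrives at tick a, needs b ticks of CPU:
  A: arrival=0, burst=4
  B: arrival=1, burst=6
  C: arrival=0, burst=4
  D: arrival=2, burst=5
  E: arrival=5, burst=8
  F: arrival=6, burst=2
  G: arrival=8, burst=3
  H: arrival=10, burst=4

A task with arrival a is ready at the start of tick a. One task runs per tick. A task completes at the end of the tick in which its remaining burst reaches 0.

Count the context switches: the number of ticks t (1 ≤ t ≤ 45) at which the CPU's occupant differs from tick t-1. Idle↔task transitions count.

context switches = 11

t=0: L0/L1/L2 = AC/-/- → run A
t=1: L0/L1/L2 = ACB/-/- → run A
t=2: L0/L1/L2 = ACBD/-/- → run A
t=3: L0/L1/L2 = ACBD/-/- → run A
t=4: L0/L1/L2 = CBD/-/- → run C
t=5: L0/L1/L2 = CBDE/-/- → run C
t=6: L0/L1/L2 = CBDEF/-/- → run C
t=7: L0/L1/L2 = CBDEF/-/- → run C
t=8: L0/L1/L2 = BDEFG/-/- → run B
t=9: L0/L1/L2 = BDEFG/-/- → run B
t=10: L0/L1/L2 = BDEFGH/-/- → run B
t=11: L0/L1/L2 = BDEFGH/-/- → run B
t=12: L0/L1/L2 = DEFGH/B/- → run D
t=13: L0/L1/L2 = DEFGH/B/- → run D
t=14: L0/L1/L2 = DEFGH/B/- → run D
t=15: L0/L1/L2 = DEFGH/B/- → run D
t=16: L0/L1/L2 = EFGH/BD/- → run E
t=17: L0/L1/L2 = EFGH/BD/- → run E
t=18: L0/L1/L2 = EFGH/BD/- → run E
t=19: L0/L1/L2 = EFGH/BD/- → run E
t=20: L0/L1/L2 = FGH/BDE/- → run F
t=21: L0/L1/L2 = FGH/BDE/- → run F
t=22: L0/L1/L2 = GH/BDE/- → run G
t=23: L0/L1/L2 = GH/BDE/- → run G
t=24: L0/L1/L2 = GH/BDE/- → run G
t=25: L0/L1/L2 = H/BDE/- → run H
t=26: L0/L1/L2 = H/BDE/- → run H
t=27: L0/L1/L2 = H/BDE/- → run H
t=28: L0/L1/L2 = H/BDE/- → run H
t=29: L0/L1/L2 = -/BDE/- → run B
t=30: L0/L1/L2 = -/BDE/- → run B
t=31: L0/L1/L2 = -/DE/- → run D
t=32: L0/L1/L2 = -/E/- → run E
t=33: L0/L1/L2 = -/E/- → run E
t=34: L0/L1/L2 = -/E/- → run E
t=35: L0/L1/L2 = -/E/- → run E
t=36: (idle)
t=37: (idle)
t=38: (idle)
t=39: (idle)
t=40: (idle)
t=41: (idle)
t=42: (idle)
t=43: (idle)
t=44: (idle)
t=45: (idle)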